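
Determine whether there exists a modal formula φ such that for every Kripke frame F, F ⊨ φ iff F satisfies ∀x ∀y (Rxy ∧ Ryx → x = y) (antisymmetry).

If a class were modally definable it would be closed under surjective bounded morphisms (Goldblatt–Thomason).
The 4-cycle (worlds w0,w1,w2,w3 with w0→w1→w2→w3→w0) is antisymmetric. Sending even-indexed worlds to • and odd-indexed worlds to ∘ is a surjective bounded morphism onto the two-world frame with •↔∘, which is not antisymmetric.
So no modal formula (or set of formulas) defines exactly the antisymmetric frames.

No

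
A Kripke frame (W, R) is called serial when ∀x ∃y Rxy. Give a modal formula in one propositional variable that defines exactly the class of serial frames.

□r → ◇r

The condition is seriality. The D schema □r → ◇r defines it.
Suppose □r→◇r is valid. At any x set V(r)=W. Then □r at x, so ◇r at x, so x has a successor.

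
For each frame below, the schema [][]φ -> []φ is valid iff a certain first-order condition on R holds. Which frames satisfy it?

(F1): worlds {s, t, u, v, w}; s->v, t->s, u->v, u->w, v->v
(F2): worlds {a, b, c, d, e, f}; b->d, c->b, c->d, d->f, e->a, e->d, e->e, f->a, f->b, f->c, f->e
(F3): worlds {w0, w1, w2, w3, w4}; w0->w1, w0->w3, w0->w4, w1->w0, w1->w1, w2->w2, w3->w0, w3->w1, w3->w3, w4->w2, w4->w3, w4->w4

(F3)

Frame correspondent (Sahlqvist): forall x forall y (Rxy -> exists z (Rxz & Rzy)) — i.e. density.
(F1): fails — Ruw but no z with Ruz and Rzw.
(F2): fails — Rfc but no z with Rfz and Rzc.
(F3): satisfies the condition.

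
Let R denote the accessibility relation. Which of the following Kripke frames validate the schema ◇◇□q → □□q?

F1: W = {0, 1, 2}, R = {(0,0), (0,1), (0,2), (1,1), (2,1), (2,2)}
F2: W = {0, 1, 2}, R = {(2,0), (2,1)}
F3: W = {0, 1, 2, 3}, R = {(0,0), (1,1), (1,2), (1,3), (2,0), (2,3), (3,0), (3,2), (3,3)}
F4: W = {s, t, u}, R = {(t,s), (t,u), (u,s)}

F2

Frame correspondent (Sahlqvist): ∀x ∀y ∀z ((xR²y ∧ xR²z) → ∃w (yRw ∧ z = w)) — i.e. a generalized confluence (Geach) condition.
F1: fails — 0R²1, 0R²0 but no w with 1Rw and 0=w.
F2: condition met.
F3: fails — 1R²0, 1R²1 but no w with 0Rw and 1=w.
F4: fails — tR²s, tR²s but no w with sRw and s=w.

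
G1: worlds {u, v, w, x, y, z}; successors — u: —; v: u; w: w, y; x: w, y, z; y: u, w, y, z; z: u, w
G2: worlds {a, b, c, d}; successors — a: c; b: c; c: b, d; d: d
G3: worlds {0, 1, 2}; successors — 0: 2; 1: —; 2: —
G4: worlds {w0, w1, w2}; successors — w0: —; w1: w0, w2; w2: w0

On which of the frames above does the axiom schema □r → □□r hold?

G3, G4

The schema corresponds to transitivity: ∀x ∀y ∀z (Rxy ∧ Ryz → Rxz).
G1: fails — Rzw and Rwy but not Rzy.
G2: fails — Rbc and Rcd but not Rbd.
G3: holds.
G4: holds.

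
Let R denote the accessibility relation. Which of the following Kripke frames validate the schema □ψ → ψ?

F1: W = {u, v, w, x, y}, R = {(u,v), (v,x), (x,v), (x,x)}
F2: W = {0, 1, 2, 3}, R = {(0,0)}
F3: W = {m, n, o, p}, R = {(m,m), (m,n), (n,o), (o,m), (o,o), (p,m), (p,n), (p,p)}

none

This is the axiom for reflexivity; its first-order frame correspondent is ∀x Rxx.
F1: fails — world u does not see itself.
F2: fails — world 1 does not see itself.
F3: fails — world n does not see itself.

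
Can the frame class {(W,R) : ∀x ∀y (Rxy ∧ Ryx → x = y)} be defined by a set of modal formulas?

No

Any modally definable frame class is closed under surjective bounded morphisms.
The 8-cycle (worlds 0,1,2,3,4,5,6,7 with 0→1→2→3→4→5→6→7→0) is antisymmetric. Sending even-indexed worlds to • and odd-indexed worlds to ∘ is a surjective bounded morphism onto the two-world frame with •↔∘, which is not antisymmetric.
Hence antisymmetry is not modally definable.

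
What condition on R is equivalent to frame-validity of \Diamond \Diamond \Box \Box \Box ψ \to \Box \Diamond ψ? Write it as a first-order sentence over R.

\forall x \forall y \forall z ((x R^2 y \wedge xRz) \to \exists w (y R^3 w \wedge zRw))

This is a Sahlqvist (Geach-type) schema ◇^2□^3ψ → □^1◇^1ψ.
Minimal-valuation argument: fix x; take any y with xR^2y and any z with xR^1z. Set V(ψ) to the set of worlds R-reachable from y in exactly 3 steps. Then □^3ψ holds at y, so the antecedent holds at x; validity forces ◇^1ψ at z, giving a w with zR^1w and yR^3w.
First-order correspondent: \forall x \forall y \forall z ((x R^2 y \wedge xRz) \to \exists w (y R^3 w \wedge zRw)).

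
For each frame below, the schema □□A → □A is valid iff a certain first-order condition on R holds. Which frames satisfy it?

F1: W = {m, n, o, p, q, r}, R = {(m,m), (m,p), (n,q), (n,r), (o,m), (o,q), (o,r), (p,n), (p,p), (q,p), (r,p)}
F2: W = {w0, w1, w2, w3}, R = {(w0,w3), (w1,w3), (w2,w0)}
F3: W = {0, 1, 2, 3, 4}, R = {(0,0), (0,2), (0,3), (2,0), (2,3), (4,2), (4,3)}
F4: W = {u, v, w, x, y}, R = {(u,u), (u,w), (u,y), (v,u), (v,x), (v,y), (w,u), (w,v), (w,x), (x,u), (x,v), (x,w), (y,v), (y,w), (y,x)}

Frame correspondent (Sahlqvist): ∀x ∀y (Rxy → ∃z (Rxz ∧ Rzy)) — i.e. density.
F1: fails — Rnr but no z with Rnz and Rzr.
F2: fails — Rw2w0 but no z with Rw2z and Rzw0.
F3: fails — R42 but no z with R4z and Rz2.
F4: holds.
Valid on: F4.

F4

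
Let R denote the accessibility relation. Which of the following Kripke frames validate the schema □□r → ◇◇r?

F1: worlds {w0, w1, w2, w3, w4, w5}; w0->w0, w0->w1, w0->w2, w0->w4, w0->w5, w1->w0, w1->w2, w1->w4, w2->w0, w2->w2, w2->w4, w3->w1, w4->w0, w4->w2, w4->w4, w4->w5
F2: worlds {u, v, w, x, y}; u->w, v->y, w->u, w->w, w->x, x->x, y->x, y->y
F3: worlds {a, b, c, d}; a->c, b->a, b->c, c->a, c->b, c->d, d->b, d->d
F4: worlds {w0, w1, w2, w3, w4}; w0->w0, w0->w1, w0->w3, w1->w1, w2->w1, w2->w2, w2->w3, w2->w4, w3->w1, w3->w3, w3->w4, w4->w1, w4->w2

F2, F3, F4

The schema corresponds to a generalized confluence (Geach) condition: ∀x ∃w (xR²w ∧ xR²w).
F1: fails — at w5 but no w with w5R²w and w5R²w.
F2: holds.
F3: holds.
F4: holds.
Valid on: F2, F3, F4.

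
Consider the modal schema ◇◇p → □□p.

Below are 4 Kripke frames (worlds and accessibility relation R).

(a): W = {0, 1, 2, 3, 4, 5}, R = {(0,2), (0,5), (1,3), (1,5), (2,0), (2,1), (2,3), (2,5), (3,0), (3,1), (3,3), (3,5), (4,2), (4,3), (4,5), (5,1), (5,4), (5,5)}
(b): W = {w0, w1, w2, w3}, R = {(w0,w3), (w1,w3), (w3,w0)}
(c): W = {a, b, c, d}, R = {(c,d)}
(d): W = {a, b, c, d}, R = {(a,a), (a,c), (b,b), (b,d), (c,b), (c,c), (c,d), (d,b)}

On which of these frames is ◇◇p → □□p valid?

This is the axiom for a generalized confluence (Geach) condition; its first-order frame correspondent is ∀x ∀y ∀z ((xR²y ∧ xR²z) → ∃w (y = w ∧ z = w)).
(a): fails — 0R²0, 0R²1 but 0 ≠ 1.
(b): ✓.
(c): ✓.
(d): fails — aR²a, aR²b but a ≠ b.

(b), (c)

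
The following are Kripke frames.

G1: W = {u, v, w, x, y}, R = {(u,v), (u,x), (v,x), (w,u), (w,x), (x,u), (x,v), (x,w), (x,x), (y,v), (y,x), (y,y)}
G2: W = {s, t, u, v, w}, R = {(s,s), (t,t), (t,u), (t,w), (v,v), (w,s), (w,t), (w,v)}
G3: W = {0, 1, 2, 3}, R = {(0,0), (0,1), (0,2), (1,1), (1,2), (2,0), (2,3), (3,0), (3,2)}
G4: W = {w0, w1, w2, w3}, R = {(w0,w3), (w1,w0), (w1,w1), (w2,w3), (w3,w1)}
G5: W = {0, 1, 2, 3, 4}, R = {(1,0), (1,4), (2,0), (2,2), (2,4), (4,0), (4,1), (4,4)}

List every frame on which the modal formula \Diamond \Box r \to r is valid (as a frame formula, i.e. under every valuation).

This is the axiom for a generalized confluence (Geach) condition; its first-order frame correspondent is \forall x \forall y (xRy \to \exists w (yRw \wedge x = w)).
G1: fails — uRv but no t with vRt and u=t.
G2: fails — tRu but no w* with uRw* and t=w*.
G3: fails — 0R1 but no w with 1Rw and 0=w.
G4: fails — w0Rw3 but no w with w3Rw and w0=w.
G5: fails — 1R0 but no w with 0Rw and 1=w.
Valid on no frame.

none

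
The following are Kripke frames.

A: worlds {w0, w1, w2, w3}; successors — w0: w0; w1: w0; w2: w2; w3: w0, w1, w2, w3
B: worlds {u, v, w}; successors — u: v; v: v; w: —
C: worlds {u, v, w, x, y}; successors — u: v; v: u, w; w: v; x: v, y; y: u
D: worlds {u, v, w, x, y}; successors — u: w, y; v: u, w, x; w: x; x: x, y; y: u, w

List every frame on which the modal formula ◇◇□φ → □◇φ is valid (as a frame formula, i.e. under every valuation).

B

Frame correspondent (Sahlqvist): ∀x ∀y ∀z ((xR²y ∧ xRz) → ∃w (yRw ∧ zRw)) — i.e. a generalized confluence (Geach) condition.
A: fails — w3R²w0, w3Rw2 but no w with w0Rw and w2Rw.
B: holds.
C: fails — uR²u, uRv but no t with uRt and vRt.
D: fails — uR²u, uRw but no t with uRt and wRt.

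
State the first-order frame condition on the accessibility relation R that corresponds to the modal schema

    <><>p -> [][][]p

forall x forall y forall z ((x R^2 y & x R^3 z) -> exists w (y = w & z = w))

This is a Sahlqvist (Geach-type) schema ◇^2□^0p → □^3◇^0p.
Minimal-valuation argument: fix x; take any y with xR^2y and any z with xR^3z. Set V(p) to the set of worlds R-reachable from y in exactly 0 steps. Then □^0p holds at y, so the antecedent holds at x; validity forces ◇^0p at z, giving a w with zR^0w and yR^0w.
First-order correspondent: forall x forall y forall z ((x R^2 y & x R^3 z) -> exists w (y = w & z = w)).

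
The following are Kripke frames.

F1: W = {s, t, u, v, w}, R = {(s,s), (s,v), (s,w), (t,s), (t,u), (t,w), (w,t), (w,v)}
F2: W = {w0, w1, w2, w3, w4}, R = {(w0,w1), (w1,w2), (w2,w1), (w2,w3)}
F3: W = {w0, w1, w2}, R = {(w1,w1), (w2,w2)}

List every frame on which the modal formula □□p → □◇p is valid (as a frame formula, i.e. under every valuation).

Frame correspondent (Sahlqvist): ∀x ∀z (xRz → ∃w (xR²w ∧ zRw)) — i.e. a generalized confluence (Geach) condition.
F1: fails — sRv but no w* with sR²w* and vRw*.
F2: fails — w2Rw3 but no w with w2R²w and w3Rw.
F3: ✓.
Valid on: F3.

F3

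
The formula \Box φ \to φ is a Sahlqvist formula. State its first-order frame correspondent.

Reflexivity

Suppose □φ→φ is valid. At any x set V(φ)={w : Rxw}. Then □φ holds at x, so φ holds at x, i.e. Rxx.
The converse is a direct semantic check.
So the correspondent is reflexivity.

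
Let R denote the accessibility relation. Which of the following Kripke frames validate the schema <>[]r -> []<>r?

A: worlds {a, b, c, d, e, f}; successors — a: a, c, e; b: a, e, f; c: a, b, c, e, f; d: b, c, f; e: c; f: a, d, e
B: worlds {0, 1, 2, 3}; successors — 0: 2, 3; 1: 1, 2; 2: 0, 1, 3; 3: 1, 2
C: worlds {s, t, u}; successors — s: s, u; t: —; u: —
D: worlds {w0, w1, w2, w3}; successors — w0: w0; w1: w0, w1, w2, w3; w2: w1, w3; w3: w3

The schema corresponds to convergence: forall x forall y forall z (Rxy & Rxz -> exists w (Ryw & Rzw)).
A: fails — Rbf and Rbe but f and e have no common successor.
B: condition met.
C: fails — Rsu and Rsu but u and u have no common successor.
D: fails — Rw1w2 and Rw1w0 but w2 and w0 have no common successor.
Valid on: B.

B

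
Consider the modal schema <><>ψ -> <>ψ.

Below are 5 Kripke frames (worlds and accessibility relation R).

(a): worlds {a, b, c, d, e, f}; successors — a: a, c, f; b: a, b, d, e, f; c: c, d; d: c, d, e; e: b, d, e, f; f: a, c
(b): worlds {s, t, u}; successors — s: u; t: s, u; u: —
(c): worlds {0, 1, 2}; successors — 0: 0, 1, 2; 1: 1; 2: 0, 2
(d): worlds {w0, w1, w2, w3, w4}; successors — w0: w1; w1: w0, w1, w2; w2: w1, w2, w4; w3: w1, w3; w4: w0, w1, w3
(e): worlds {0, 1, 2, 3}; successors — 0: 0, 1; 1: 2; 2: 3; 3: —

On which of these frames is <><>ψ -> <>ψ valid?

(b)

Frame correspondent (Sahlqvist): forall x forall y forall z (Rxy & Ryz -> Rxz) — i.e. transitivity.
(a): fails — Rcd and Rde but not Rce.
(b): satisfies the condition.
(c): fails — R20 and R01 but not R21.
(d): fails — Rw1w2 and Rw2w4 but not Rw1w4.
(e): fails — R01 and R12 but not R02.
Valid on: (b).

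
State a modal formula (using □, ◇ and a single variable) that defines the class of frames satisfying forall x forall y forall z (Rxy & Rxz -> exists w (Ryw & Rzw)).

◇□s → □◇s

The condition is convergence. The .2 schema ◇□s → □◇s defines it.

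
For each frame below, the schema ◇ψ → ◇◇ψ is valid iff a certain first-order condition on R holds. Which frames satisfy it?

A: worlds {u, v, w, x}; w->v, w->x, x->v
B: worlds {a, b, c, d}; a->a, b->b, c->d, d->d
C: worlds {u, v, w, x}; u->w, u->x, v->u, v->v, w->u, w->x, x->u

B

The schema corresponds to a generalized confluence (Geach) condition: ∀x ∀y (xRy → ∃w (y = w ∧ xR²w)).
A: fails — wRx but no t with x=t and wR²t.
B: condition met.
C: fails — uRw but no t with w=t and uR²t.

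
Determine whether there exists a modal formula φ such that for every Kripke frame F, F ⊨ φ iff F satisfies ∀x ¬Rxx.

Any modally definable frame class is closed under surjective bounded morphisms.
The 5-cycle (worlds 0,1,2,3,4 with 0→1→2→3→4→0) is irreflexive, and the map sending every world to a single reflexive point • is a surjective bounded morphism (forth: every edge maps to (•,•); back: every world has a successor). So any modal formula valid on the 5-cycle is also valid on the reflexive point, which is not irreflexive.
Hence irreflexivity is not modally definable.

Not modally definable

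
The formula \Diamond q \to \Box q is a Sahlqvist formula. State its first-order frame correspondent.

Partial functionality

Suppose ◇q→□q is valid. Take Rxy, Rxz and set V(q)={y}. Then ◇q at x, so □q at x, so q at z, i.e. z=y.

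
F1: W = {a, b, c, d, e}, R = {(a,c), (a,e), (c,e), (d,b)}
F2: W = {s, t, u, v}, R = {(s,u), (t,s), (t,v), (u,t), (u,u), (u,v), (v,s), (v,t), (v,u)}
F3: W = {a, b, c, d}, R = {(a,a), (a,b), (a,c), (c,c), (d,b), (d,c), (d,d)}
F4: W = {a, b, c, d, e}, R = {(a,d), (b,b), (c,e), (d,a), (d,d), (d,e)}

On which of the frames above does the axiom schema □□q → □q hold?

F3

Frame correspondent (Sahlqvist): ∀x ∀y (Rxy → ∃z (Rxz ∧ Rzy)) — i.e. density.
F1: fails — Rdb but no z with Rdz and Rzb.
F2: fails — Rtv but no z with Rtz and Rzv.
F3: condition met.
F4: fails — Rce but no z with Rcz and Rze.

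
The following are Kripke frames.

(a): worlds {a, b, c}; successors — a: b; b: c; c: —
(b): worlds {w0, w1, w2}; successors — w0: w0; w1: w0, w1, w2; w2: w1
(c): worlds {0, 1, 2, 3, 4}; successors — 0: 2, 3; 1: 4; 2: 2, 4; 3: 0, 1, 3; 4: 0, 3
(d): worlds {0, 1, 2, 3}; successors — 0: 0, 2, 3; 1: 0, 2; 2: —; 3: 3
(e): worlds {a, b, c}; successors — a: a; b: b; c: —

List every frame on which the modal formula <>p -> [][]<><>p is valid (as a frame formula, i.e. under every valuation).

The schema corresponds to a generalized confluence (Geach) condition: forall x forall y forall z ((xRy & x R^2 z) -> exists w (y = w & z R^2 w)).
(a): fails — aRb, aR²c but no w with b=w and cR²w.
(b): fails — w1Rw1, w1R²w0 but no w with w1=w and w0R²w.
(c): fails — 0R2, 0R²1 but no w with 2=w and 1R²w.
(d): fails — 0R0, 0R²2 but no w with 0=w and 2R²w.
(e): holds.
Valid on: (e).

(e)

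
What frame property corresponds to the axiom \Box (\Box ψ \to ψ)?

Shift-reflexivity

Suppose □(□ψ→ψ) is valid. Take Rxy and set V(ψ)={w : Ryw}. Then at y, □ψ holds; since □(□ψ→ψ) at x, □ψ→ψ at y, so ψ at y, i.e. Ryy.
Conversely, on a frame with shift-reflexivity the schema holds at every world under every valuation.
Frame condition: \forall x \forall y (Rxy \to Ryy).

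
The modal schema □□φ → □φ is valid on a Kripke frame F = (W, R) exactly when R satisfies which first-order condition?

Suppose □□φ→□φ is valid. Take Rxy and set V(φ)={w : xR²w}. Then □□φ at x, so □φ at x, so φ at y, i.e. ∃z(Rxz∧Rzy).
Conversely, on a frame with density the schema holds at every world under every valuation.
Frame condition: ∀x ∀y (Rxy → ∃z (Rxz ∧ Rzy)).

density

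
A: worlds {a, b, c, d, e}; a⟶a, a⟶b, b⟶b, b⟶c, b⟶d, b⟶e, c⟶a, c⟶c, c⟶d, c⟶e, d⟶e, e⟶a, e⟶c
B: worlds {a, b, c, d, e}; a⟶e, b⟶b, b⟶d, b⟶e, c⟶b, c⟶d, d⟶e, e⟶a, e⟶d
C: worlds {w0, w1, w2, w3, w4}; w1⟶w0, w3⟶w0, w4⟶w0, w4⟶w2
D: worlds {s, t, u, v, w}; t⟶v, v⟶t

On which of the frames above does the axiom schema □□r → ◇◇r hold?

A, B

Frame correspondent (Sahlqvist): ∀x ∃w (xR²w ∧ xR²w) — i.e. a generalized confluence (Geach) condition.
A: holds.
B: holds.
C: fails — at w0 but no w with w0R²w and w0R²w.
D: fails — at s but no w* with sR²w* and sR²w*.
Valid on: A, B.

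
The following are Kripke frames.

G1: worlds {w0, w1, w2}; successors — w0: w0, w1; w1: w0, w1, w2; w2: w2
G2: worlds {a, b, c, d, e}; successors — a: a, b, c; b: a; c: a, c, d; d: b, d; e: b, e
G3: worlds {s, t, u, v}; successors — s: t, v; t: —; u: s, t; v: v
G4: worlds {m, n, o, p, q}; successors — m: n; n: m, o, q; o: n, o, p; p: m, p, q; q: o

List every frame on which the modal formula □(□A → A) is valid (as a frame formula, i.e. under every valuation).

G1

This is the axiom for shift-reflexivity; its first-order frame correspondent is ∀x ∀y (Rxy → Ryy).
G1: satisfies the condition.
G2: fails — Reb but not Rbb.
G3: fails — Rut but not Rtt.
G4: fails — Ron but not Rnn.
Valid on: G1.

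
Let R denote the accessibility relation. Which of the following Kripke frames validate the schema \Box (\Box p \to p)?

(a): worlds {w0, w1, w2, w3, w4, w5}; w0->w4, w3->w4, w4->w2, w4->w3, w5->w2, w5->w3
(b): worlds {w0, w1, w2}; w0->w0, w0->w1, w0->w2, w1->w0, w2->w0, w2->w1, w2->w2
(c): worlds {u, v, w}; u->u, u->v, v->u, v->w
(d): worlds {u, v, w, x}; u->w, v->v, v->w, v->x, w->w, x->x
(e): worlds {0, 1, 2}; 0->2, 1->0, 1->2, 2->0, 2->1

(d)

Frame correspondent (Sahlqvist): \forall x \forall y (Rxy \to Ryy) — i.e. shift-reflexivity.
(a): fails — Rw0w4 but not Rw4w4.
(b): fails — Rw0w1 but not Rw1w1.
(c): fails — Ruv but not Rvv.
(d): holds.
(e): fails — R10 but not R00.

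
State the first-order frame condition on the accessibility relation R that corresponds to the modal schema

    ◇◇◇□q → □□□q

∀x ∀y ∀z ((xR³y ∧ xR³z) → ∃w (yRw ∧ z = w))

This is a Sahlqvist (Geach-type) schema ◇^3□^1q → □^3◇^0q.
Minimal-valuation argument: fix x; take any y with xR^3y and any z with xR^3z. Set V(q) to the set of worlds R-reachable from y in exactly 1 step. Then □^1q holds at y, so the antecedent holds at x; validity forces ◇^0q at z, giving a w with zR^0w and yR^1w.
First-order correspondent: ∀x ∀y ∀z ((xR³y ∧ xR³z) → ∃w (yRw ∧ z = w)).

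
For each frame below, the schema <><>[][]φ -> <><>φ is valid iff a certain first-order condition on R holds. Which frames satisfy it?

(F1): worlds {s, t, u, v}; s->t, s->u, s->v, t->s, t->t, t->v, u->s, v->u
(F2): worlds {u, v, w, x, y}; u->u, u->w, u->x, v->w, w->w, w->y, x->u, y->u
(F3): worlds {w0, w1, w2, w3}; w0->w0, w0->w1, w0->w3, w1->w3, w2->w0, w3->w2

The schema corresponds to a generalized confluence (Geach) condition: forall x forall y (x R^2 y -> exists w (y R^2 w & x R^2 w)).
(F1): fails — uR²v but no w with vR²w and uR²w.
(F2): condition met.
(F3): fails — w1R²w2 but no w with w2R²w and w1R²w.
Valid on: (F2).

(F2)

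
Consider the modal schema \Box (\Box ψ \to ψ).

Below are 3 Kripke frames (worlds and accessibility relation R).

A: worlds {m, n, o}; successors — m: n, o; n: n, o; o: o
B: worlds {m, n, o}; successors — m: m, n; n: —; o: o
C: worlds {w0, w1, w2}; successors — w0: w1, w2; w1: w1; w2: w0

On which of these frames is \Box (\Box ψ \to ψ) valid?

A

Frame correspondent (Sahlqvist): \forall x \forall y (Rxy \to Ryy) — i.e. shift-reflexivity.
A: ✓.
B: fails — Rmn but not Rnn.
C: fails — Rw2w0 but not Rw0w0.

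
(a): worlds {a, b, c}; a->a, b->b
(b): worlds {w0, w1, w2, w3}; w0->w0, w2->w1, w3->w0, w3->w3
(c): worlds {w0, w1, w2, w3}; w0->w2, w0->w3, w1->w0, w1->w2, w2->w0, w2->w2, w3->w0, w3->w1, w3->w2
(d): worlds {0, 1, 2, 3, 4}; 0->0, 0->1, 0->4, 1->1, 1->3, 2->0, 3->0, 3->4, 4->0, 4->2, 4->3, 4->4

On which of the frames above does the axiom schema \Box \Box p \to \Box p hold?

(a), (d)

This is the axiom for density; its first-order frame correspondent is \forall x \forall y (Rxy \to \exists z (Rxz \wedge Rzy)).
(a): holds.
(b): fails — Rw2w1 but no z with Rw2z and Rzw1.
(c): fails — Rw3w1 but no z with Rw3z and Rzw1.
(d): holds.
Valid on: (a), (d).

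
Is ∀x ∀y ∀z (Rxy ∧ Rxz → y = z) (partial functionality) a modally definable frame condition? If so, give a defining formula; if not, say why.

Yes — defined by ◇q → □q

The condition is partial functionality. A defining modal formula is ◇q → □q.
Suppose ◇q→□q is valid. Take Rxy, Rxz and set V(q)={y}. Then ◇q at x, so □q at x, so q at z, i.e. z=y.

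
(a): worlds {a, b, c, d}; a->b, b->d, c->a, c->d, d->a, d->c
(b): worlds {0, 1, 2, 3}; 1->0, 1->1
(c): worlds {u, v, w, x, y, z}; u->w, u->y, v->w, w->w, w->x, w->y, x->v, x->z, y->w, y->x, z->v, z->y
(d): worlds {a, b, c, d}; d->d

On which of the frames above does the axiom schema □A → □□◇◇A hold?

Frame correspondent (Sahlqvist): ∀x ∀z (xR²z → ∃w (xRw ∧ zR²w)) — i.e. a generalized confluence (Geach) condition.
(a): fails — bR²c but no w with bRw and cR²w.
(b): fails — 1R²0 but no w with 1Rw and 0R²w.
(c): fails — xR²v but no t with xRt and vR²t.
(d): holds.

(d)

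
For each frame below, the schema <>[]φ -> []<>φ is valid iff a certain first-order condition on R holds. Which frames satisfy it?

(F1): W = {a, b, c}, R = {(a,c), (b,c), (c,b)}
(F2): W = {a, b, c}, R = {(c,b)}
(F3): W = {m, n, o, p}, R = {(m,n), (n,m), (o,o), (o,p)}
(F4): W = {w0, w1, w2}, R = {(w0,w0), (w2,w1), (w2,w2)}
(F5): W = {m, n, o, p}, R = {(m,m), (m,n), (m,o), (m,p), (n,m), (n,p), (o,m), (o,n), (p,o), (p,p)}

(F1)

Frame correspondent (Sahlqvist): forall x forall y forall z (Rxy & Rxz -> exists w (Ryw & Rzw)) — i.e. convergence.
(F1): condition met.
(F2): fails — Rcb and Rcb but b and b have no common successor.
(F3): fails — Roo and Rop but o and p have no common successor.
(F4): fails — Rw2w1 and Rw2w1 but w1 and w1 have no common successor.
(F5): fails — Rmo and Rmp but o and p have no common successor.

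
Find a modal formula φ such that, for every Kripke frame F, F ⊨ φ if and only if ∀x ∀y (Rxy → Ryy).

The condition is shift-reflexivity. The T□ schema □(□q → q) defines it.
Suppose □(□q→q) is valid. Take Rxy and set V(q)={w : Ryw}. Then at y, □q holds; since □(□q→q) at x, □q→q at y, so q at y, i.e. Ryy.

□(□q → q)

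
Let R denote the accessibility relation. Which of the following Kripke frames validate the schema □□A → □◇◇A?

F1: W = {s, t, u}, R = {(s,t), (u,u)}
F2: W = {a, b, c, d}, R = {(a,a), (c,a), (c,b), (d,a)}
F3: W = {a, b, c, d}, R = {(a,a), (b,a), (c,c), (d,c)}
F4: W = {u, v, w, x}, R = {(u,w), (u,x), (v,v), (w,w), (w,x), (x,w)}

This is the axiom for a generalized confluence (Geach) condition; its first-order frame correspondent is ∀x ∀z (xRz → ∃w (xR²w ∧ zR²w)).
F1: fails — sRt but no w with sR²w and tR²w.
F2: fails — cRb but no w with cR²w and bR²w.
F3: satisfies the condition.
F4: satisfies the condition.
Valid on: F3, F4.

F3, F4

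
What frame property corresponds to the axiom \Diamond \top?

This schema is equivalent to the D axiom □p → ◇p.
Its frame correspondent is seriality — \forall x \exists y Rxy.

Seriality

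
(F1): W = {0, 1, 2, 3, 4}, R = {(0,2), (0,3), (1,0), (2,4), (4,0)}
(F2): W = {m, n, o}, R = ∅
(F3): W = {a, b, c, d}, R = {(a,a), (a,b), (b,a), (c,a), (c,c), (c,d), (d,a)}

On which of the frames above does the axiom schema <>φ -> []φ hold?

Frame correspondent (Sahlqvist): forall x forall y forall z (Rxy & Rxz -> y = z) — i.e. partial functionality.
(F1): fails — 0 sees both 2 and 3.
(F2): condition met.
(F3): fails — a sees both a and b.

(F2)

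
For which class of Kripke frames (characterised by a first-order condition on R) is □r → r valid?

Reflexivity

Suppose □r→r is valid. At any x set V(r)={w : Rxw}. Then □r holds at x, so r holds at x, i.e. Rxx.
Conversely, on a frame with reflexivity the schema holds at every world under every valuation.
So the correspondent is reflexivity.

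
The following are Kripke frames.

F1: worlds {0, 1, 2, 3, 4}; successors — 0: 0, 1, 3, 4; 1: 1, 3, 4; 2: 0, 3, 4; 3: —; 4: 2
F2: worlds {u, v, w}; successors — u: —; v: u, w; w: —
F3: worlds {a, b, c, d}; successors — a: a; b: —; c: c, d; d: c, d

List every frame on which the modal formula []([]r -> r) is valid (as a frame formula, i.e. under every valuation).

F3

Frame correspondent (Sahlqvist): forall x forall y (Rxy -> Ryy) — i.e. shift-reflexivity.
F1: fails — R04 but not R44.
F2: fails — Rvu but not Ruu.
F3: satisfies the condition.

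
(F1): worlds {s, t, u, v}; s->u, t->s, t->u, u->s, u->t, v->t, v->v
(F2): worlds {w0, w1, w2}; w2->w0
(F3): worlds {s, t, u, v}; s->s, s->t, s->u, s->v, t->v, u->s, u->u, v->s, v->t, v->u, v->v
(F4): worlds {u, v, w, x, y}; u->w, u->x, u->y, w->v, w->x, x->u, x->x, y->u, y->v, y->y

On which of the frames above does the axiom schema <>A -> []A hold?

(F2)

The schema corresponds to partial functionality: forall x forall y forall z (Rxy & Rxz -> y = z).
(F1): fails — t sees both s and u.
(F2): condition met.
(F3): fails — s sees both s and t.
(F4): fails — u sees both w and x.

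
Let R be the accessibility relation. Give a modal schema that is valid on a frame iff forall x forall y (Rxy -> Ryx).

This is symmetry; the standard corresponding axiom is B: ψ → □◇ψ.
Suppose ψ→□◇ψ is valid. Take Rxy and set V(ψ)={x}. Then ψ at x, so □◇ψ at x, so ◇ψ at y, so some z with Ryz has ψ; z=x, i.e. Ryx.

ψ → □◇ψ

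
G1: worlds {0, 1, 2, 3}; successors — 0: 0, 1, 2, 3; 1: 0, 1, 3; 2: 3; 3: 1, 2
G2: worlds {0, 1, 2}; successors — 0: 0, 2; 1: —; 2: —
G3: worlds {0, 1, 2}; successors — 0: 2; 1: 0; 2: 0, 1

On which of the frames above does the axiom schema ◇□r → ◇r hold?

Frame correspondent (Sahlqvist): ∀x ∀y (xRy → ∃w (yRw ∧ xRw)) — i.e. a generalized confluence (Geach) condition.
G1: fails — 2R3 but no w with 3Rw and 2Rw.
G2: fails — 0R2 but no w with 2Rw and 0Rw.
G3: fails — 0R2 but no w with 2Rw and 0Rw.
Valid on no frame.

none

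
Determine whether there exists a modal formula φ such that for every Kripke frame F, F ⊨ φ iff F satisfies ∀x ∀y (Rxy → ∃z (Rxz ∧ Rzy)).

Yes, by □□r → □r

Yes: it is density, defined by the C4 schema □□r → □r.
Suppose □□r→□r is valid. Take Rxy and set V(r)={w : xR²w}. Then □□r at x, so □r at x, so r at y, i.e. ∃z(Rxz∧Rzy).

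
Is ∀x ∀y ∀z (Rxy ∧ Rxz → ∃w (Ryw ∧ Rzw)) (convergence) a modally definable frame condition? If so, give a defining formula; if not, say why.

The condition is convergence. A defining modal formula is ◇□p → □◇p.
Suppose ◇□p→□◇p is valid. Take Rxy, Rxz and set V(p)={w : Ryw}. Then □p at y so ◇□p at x, so □◇p at x, so ◇p at z, giving w with Rzw and Ryw.

Yes, by ◇□p → □◇p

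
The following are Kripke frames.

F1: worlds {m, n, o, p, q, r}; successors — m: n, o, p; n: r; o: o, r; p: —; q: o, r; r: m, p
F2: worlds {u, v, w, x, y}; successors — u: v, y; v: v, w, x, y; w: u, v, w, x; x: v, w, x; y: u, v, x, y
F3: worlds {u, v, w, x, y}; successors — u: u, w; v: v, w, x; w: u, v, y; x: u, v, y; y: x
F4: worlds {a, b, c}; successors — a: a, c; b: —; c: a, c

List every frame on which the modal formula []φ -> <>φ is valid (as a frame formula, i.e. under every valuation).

Frame correspondent (Sahlqvist): forall x exists y Rxy — i.e. seriality.
F1: fails — world p has no successor.
F2: holds.
F3: holds.
F4: fails — world b has no successor.

F2, F3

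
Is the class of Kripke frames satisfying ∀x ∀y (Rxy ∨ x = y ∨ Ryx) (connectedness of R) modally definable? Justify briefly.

Any modally definable frame class is closed under disjoint unions.
Take 3 disjoint single-world reflexive frames: each is trivially connected, but their disjoint union has 3 worlds with no edge between distinct components, so it is not connected.
So the class is not modally definable.

No — not modally definable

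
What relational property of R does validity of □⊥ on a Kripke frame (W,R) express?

Emptiness of R

□⊥ is valid iff no world has any successor (otherwise □⊥ fails at any world with one).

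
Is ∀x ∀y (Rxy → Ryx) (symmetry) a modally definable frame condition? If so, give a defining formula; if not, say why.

Yes: it is symmetry, defined by the B schema p → □◇p.
Suppose p→□◇p is valid. Take Rxy and set V(p)={x}. Then p at x, so □◇p at x, so ◇p at y, so some z with Ryz has p; z=x, i.e. Ryx.

Definable; p → □◇p defines it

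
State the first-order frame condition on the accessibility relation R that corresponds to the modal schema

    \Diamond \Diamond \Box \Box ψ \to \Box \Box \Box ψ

This is a Sahlqvist (Geach-type) schema ◇^2□^2ψ → □^3◇^0ψ.
Minimal-valuation argument: fix x; take any y with xR^2y and any z with xR^3z. Set V(ψ) to the set of worlds R-reachable from y in exactly 2 steps. Then □^2ψ holds at y, so the antecedent holds at x; validity forces ◇^0ψ at z, giving a w with zR^0w and yR^2w.
First-order correspondent: \forall x \forall y \forall z ((x R^2 y \wedge x R^3 z) \to \exists w (y R^2 w \wedge z = w)).

\forall x \forall y \forall z ((x R^2 y \wedge x R^3 z) \to \exists w (y R^2 w \wedge z = w))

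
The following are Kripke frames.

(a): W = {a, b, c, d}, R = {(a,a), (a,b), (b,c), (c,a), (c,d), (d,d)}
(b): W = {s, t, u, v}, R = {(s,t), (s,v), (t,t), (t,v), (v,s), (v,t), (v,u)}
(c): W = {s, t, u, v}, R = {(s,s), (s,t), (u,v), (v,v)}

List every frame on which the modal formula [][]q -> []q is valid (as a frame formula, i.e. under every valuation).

(c)

The schema corresponds to density: forall x forall y (Rxy -> exists z (Rxz & Rzy)).
(a): fails — Rbc but no z with Rbz and Rzc.
(b): fails — Rvu but no z with Rvz and Rzu.
(c): condition met.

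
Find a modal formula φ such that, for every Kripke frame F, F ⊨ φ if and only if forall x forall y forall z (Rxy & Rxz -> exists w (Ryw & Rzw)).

◇□s → □◇s

A defining formula is ◇□s → □◇s (the .2 axiom).
Suppose ◇□s→□◇s is valid. Take Rxy, Rxz and set V(s)={w : Ryw}. Then □s at y so ◇□s at x, so □◇s at x, so ◇s at z, giving w with Rzw and Ryw.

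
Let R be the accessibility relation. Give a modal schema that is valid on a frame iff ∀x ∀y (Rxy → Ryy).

The condition is shift-reflexivity. The T□ schema □(□q → q) defines it.
Suppose □(□q→q) is valid. Take Rxy and set V(q)={w : Ryw}. Then at y, □q holds; since □(□q→q) at x, □q→q at y, so q at y, i.e. Ryy.

□(□q → q)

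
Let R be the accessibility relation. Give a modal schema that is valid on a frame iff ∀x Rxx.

□p → p

A defining formula is □p → p (the T axiom).
Suppose □p→p is valid. At any x set V(p)={w : Rxw}. Then □p holds at x, so p holds at x, i.e. Rxx.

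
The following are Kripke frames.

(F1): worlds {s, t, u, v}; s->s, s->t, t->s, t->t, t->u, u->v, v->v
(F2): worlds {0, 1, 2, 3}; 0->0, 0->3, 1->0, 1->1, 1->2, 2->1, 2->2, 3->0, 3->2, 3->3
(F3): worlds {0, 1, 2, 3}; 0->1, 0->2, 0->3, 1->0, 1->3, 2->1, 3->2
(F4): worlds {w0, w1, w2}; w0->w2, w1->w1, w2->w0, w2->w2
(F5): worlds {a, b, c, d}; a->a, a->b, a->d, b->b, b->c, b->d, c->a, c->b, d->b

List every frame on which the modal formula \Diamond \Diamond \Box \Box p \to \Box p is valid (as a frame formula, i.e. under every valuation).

(F4)

Frame correspondent (Sahlqvist): \forall x \forall y \forall z ((x R^2 y \wedge xRz) \to \exists w (y R^2 w \wedge z = w)) — i.e. a generalized confluence (Geach) condition.
(F1): fails — sR²u, sRs but no w with uR²w and s=w.
(F2): fails — 0R²2, 0R3 but no w with 2R²w and 3=w.
(F3): fails — 0R²2, 0R1 but no w with 2R²w and 1=w.
(F4): satisfies the condition.
(F5): fails — aR²d, aRa but no w with dR²w and a=w.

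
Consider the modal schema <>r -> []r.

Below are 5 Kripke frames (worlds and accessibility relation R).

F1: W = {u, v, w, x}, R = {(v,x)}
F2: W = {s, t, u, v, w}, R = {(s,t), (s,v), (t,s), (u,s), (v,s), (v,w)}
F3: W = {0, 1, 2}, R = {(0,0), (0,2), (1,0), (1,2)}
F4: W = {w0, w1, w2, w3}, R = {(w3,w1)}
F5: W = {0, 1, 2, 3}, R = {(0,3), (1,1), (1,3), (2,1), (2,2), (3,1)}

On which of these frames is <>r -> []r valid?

F1, F4

Frame correspondent (Sahlqvist): forall x forall y forall z (Rxy & Rxz -> y = z) — i.e. partial functionality.
F1: ✓.
F2: fails — s sees both t and v.
F3: fails — 0 sees both 0 and 2.
F4: ✓.
F5: fails — 1 sees both 1 and 3.
Valid on: F1, F4.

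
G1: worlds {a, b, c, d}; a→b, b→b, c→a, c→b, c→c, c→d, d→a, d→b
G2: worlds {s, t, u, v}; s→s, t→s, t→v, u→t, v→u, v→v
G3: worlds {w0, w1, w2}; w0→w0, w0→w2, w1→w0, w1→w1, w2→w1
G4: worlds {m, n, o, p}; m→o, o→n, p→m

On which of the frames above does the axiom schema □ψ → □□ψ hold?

G1

This is the axiom for transitivity; its first-order frame correspondent is ∀x ∀y ∀z (Rxy ∧ Ryz → Rxz).
G1: condition met.
G2: fails — Rtv and Rvu but not Rtu.
G3: fails — Rw1w0 and Rw0w2 but not Rw1w2.
G4: fails — Rpm and Rmo but not Rpo.
Valid on: G1.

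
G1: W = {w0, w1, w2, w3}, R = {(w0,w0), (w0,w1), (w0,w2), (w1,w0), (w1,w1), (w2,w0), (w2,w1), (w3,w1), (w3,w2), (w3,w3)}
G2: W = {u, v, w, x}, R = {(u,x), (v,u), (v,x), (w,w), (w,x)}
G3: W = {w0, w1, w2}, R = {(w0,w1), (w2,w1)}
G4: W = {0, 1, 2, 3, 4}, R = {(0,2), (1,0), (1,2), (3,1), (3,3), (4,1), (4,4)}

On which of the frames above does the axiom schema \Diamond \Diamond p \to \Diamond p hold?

G2, G3

The schema corresponds to transitivity: \forall x \forall y \forall z (Rxy \wedge Ryz \to Rxz).
G1: fails — Rw1w0 and Rw0w2 but not Rw1w2.
G2: holds.
G3: holds.
G4: fails — R31 and R10 but not R30.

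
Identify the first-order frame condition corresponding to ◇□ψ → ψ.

This is frame-equivalent to ψ → □◇ψ (substitute ¬ψ for ψ and contrapose).
Suppose ψ→□◇ψ is valid. Take Rxy and set V(ψ)={x}. Then ψ at x, so □◇ψ at x, so ◇ψ at y, so some z with Ryz has ψ; z=x, i.e. Ryx.
Conversely, any frame satisfying ∀x ∀y (Rxy → Ryx) validates the schema.
So the correspondent is symmetry.

symmetry: ∀x ∀y (Rxy → Ryx)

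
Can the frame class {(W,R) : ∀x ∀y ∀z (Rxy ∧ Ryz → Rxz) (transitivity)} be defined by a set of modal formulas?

Yes — defined by □r → □□r

This is a Sahlqvist condition; the 4 axiom □r → □□r defines it.
Suppose □r→□□r is valid. Take Rxy, Ryz and set V(r)={w : Rxw}. Then □r at x, so □□r at x, so □r at y, so r at z, i.e. Rxz.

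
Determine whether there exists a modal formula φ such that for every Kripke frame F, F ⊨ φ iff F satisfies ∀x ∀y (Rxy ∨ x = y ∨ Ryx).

No — not modally definable

Modal frame validity is preserved under disjoint unions.
Take 2 disjoint single-world reflexive frames: each is trivially connected, but their disjoint union has 2 worlds with no edge between distinct components, so it is not connected.
So the class is not modally definable.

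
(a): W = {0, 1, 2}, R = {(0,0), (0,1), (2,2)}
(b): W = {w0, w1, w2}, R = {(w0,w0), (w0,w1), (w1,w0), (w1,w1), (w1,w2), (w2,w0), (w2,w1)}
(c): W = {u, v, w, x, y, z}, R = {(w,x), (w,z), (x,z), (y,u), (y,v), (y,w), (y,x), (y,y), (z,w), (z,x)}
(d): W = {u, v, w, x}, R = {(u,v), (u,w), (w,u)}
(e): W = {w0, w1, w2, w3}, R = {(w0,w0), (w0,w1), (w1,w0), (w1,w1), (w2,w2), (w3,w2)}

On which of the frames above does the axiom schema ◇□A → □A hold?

The schema corresponds to the Euclidean property: ∀x ∀y ∀z (Rxy ∧ Rxz → Ryz).
(a): fails — R01 and R00 but not R10.
(b): fails — Rw1w2 and Rw1w2 but not Rw2w2.
(c): fails — Rwx and Rwx but not Rxx.
(d): fails — Ruv and Ruv but not Rvv.
(e): satisfies the condition.

(e)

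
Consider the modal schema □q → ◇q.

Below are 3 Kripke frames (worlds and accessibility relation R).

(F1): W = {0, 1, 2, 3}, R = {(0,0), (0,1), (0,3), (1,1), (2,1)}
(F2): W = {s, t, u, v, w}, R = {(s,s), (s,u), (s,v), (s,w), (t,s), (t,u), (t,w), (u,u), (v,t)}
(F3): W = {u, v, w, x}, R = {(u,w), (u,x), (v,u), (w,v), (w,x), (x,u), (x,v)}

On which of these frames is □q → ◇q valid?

The schema corresponds to seriality: ∀x ∃y Rxy.
(F1): fails — world 3 has no successor.
(F2): fails — world w has no successor.
(F3): condition met.
Valid on: (F3).

(F3)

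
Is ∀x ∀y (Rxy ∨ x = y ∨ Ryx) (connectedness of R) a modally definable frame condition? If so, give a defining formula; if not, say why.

No — not modally definable

Modal frame validity is preserved under disjoint unions.
Take 2 disjoint single-world reflexive frames: each is trivially connected, but their disjoint union has 2 worlds with no edge between distinct components, so it is not connected.
Hence connectedness of R is not modally definable.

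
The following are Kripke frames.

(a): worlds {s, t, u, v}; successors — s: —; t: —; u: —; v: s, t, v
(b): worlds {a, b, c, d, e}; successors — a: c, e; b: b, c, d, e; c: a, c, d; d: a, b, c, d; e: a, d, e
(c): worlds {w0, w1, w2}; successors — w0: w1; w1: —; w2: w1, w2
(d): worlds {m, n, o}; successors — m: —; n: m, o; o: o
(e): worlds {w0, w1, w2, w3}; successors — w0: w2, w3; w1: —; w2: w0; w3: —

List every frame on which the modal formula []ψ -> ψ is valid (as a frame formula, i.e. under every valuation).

none

This is the axiom for reflexivity; its first-order frame correspondent is forall x Rxx.
(a): fails — world s does not see itself.
(b): fails — world a does not see itself.
(c): fails — world w0 does not see itself.
(d): fails — world m does not see itself.
(e): fails — world w0 does not see itself.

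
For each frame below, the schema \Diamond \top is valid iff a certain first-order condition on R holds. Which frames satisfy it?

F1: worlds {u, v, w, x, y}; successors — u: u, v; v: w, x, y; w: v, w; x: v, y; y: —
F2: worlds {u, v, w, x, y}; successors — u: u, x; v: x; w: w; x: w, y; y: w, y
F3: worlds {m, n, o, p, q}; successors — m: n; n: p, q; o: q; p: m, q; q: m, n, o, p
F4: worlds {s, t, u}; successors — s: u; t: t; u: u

F2, F3, F4

Frame correspondent (Sahlqvist): \forall x \exists y Rxy — i.e. seriality.
F1: fails — world y has no successor.
F2: condition met.
F3: condition met.
F4: condition met.
Valid on: F2, F3, F4.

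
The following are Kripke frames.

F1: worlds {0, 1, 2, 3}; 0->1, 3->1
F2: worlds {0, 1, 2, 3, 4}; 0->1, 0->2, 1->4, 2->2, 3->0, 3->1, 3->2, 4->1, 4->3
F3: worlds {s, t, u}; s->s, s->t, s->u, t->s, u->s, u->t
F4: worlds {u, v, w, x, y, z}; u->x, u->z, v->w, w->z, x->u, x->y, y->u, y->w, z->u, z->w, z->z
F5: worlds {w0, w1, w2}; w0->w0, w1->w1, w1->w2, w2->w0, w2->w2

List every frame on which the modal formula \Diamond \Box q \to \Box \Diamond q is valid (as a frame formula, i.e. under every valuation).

This is the axiom for convergence; its first-order frame correspondent is \forall x \forall y \forall z (Rxy \wedge Rxz \to \exists w (Ryw \wedge Rzw)).
F1: fails — R01 and R01 but 1 and 1 have no common successor.
F2: fails — R02 and R01 but 2 and 1 have no common successor.
F3: condition met.
F4: fails — Rxu and Rxy but u and y have no common successor.
F5: condition met.

F3, F5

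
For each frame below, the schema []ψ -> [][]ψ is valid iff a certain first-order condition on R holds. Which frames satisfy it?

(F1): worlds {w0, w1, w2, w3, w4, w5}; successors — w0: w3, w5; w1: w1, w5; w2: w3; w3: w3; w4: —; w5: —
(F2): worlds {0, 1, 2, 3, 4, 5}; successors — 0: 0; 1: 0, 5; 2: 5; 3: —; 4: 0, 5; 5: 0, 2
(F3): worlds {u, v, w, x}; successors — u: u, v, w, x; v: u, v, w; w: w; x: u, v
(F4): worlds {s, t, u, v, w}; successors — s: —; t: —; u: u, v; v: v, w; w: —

(F1)

This is the axiom for transitivity; its first-order frame correspondent is forall x forall y forall z (Rxy & Ryz -> Rxz).
(F1): holds.
(F2): fails — R45 and R52 but not R42.
(F3): fails — Rvu and Rux but not Rvx.
(F4): fails — Ruv and Rvw but not Ruw.
Valid on: (F1).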